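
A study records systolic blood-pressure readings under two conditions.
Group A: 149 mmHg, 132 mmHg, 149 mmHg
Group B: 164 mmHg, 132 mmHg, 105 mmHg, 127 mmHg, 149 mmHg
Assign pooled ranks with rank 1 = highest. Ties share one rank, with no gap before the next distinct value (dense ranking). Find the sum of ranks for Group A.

7

Sorted (descending): 164, 149, 149, 149, 132, 132, 127, 105
The 3 values of 149 share dense rank 2.
The 2 values of 132 share dense rank 3.
Remaining distinct values take the next consecutive integers.
Group A values → pooled ranks: 149→2, 132→3, 149→2
Rank sum = 2 + 3 + 2 = 7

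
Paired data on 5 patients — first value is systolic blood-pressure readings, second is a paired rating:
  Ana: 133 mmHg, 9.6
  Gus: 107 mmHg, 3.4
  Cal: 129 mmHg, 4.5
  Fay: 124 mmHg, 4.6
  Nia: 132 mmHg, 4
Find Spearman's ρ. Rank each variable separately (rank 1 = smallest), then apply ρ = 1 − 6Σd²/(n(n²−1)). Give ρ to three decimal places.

0.600

Ranks of variable 1: 5, 1, 3, 2, 4
Ranks of variable 2: 5, 1, 3, 4, 2
d = r₁ − r₂: 0, 0, 0, -2, 2
d²: 0, 0, 0, 4, 4; Σd² = 8
ρ = 1 − 6·8/(5·24) = 1 − 48/120 = 0.600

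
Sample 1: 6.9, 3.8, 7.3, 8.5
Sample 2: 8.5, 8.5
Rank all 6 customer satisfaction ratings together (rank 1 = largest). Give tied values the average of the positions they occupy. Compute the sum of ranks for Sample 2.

4

Sorted (descending): 8.5, 8.5, 8.5, 7.3, 6.9, 3.8
The 3 values of 8.5 occupy positions 1–3 → average rank 2.
Sample 2 values → pooled ranks: 8.5→2, 8.5→2
Rank sum = 2 + 2 = 4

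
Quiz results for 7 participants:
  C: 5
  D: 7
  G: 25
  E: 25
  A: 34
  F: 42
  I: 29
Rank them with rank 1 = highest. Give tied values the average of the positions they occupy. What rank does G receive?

4.5

Sorted (descending): 42, 34, 29, 25, 25, 7, 5
The 2 values of 25 occupy positions 4–5 → average rank (4+5)/2 = 4.5.
G has value 25 → rank 4.5.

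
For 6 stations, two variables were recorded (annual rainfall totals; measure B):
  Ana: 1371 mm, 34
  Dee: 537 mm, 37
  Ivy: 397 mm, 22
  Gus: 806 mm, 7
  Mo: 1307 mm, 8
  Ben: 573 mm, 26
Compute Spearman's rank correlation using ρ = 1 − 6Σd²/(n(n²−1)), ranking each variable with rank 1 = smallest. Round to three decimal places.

Ranks of variable 1: 6, 2, 1, 4, 5, 3
Ranks of variable 2: 5, 6, 3, 1, 2, 4
d = r₁ − r₂: 1, -4, -2, 3, 3, -1
d²: 1, 16, 4, 9, 9, 1; Σd² = 40
ρ = 1 − 6·40/(6·35) = 1 − 240/210 = -0.143

-0.143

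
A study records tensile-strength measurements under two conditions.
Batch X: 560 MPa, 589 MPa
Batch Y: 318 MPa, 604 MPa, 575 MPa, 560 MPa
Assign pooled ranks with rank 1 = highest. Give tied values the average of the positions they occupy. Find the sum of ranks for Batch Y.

14.5

Sorted (descending): 604, 589, 575, 560, 560, 318
The 2 values of 560 occupy positions 4–5 → average rank (4+5)/2 = 4.5.
Batch Y values → pooled ranks: 318→6, 604→1, 575→3, 560→4.5
Rank sum = 6 + 1 + 3 + 4.5 = 14.5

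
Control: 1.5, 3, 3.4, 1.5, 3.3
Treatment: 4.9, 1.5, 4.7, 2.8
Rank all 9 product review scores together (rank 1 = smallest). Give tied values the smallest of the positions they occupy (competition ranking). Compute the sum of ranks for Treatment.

22

Sorted (ascending): 1.5, 1.5, 1.5, 2.8, 3, 3.3, 3.4, 4.7, 4.9
The 3 values of 1.5 occupy positions 1–3 → each gets rank 1.
Treatment values → pooled ranks: 4.9→9, 1.5→1, 4.7→8, 2.8→4
Rank sum = 9 + 1 + 8 + 4 = 22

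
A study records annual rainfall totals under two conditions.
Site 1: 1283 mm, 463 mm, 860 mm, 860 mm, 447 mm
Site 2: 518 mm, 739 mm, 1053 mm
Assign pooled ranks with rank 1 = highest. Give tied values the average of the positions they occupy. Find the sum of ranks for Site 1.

Sorted (descending): 1283, 1053, 860, 860, 739, 518, 463, 447
The 2 values of 860 occupy positions 3–4 → average rank (3+4)/2 = 3.5.
Site 1 values → pooled ranks: 1283→1, 463→7, 860→3.5, 860→3.5, 447→8
Rank sum = 1 + 7 + 3.5 + 3.5 + 8 = 23

23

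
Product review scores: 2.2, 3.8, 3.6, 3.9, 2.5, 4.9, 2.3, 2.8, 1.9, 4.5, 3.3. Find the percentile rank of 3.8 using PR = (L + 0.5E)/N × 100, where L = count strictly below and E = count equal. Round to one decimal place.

68.2

N = 11.
Strictly below 3.8: 7. Equal to 3.8: 1.
PR = (7 + 0.5·1)/11 × 100 = 68.2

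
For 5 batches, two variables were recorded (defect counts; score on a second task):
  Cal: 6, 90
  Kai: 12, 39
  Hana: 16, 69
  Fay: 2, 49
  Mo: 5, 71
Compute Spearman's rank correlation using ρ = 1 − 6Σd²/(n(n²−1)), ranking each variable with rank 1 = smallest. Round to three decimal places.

Ranks of variable 1: 3, 4, 5, 1, 2
Ranks of variable 2: 5, 1, 3, 2, 4
d = r₁ − r₂: -2, 3, 2, -1, -2
d²: 4, 9, 4, 1, 4; Σd² = 22
ρ = 1 − 6·22/(5·24) = 1 − 132/120 = -0.100

-0.100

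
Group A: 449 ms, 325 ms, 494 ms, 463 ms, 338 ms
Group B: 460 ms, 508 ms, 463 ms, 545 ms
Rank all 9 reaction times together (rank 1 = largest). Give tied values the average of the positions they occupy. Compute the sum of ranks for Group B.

Sorted (descending): 545, 508, 494, 463, 463, 460, 449, 338, 325
The 2 values of 463 occupy positions 4–5 → average rank (4+5)/2 = 4.5.
Group B values → pooled ranks: 460→6, 508→2, 463→4.5, 545→1
Rank sum = 6 + 2 + 4.5 + 1 = 13.5

13.5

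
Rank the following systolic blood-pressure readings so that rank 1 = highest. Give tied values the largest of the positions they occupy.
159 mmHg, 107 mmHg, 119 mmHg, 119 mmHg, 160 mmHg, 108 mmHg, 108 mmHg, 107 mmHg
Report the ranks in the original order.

Sorted (descending): 160, 159, 119, 119, 108, 108, 107, 107
The 2 values of 119 occupy positions 3–4 → each gets rank 4.
The 2 values of 108 occupy positions 5–6 → each gets rank 6.
The 2 values of 107 occupy positions 7–8 → each gets rank 8.

2, 8, 4, 4, 1, 6, 6, 8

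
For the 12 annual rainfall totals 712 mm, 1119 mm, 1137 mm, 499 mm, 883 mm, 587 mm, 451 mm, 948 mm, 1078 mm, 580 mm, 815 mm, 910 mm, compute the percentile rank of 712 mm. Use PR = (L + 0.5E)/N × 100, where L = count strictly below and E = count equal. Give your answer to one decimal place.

N = 12.
Strictly below 712: 4. Equal to 712: 1.
PR = (4 + 0.5·1)/12 × 100 = 37.5

37.5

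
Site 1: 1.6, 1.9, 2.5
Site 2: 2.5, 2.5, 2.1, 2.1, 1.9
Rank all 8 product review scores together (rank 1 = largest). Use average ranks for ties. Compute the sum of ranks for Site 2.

Sorted (descending): 2.5, 2.5, 2.5, 2.1, 2.1, 1.9, 1.9, 1.6
The 3 values of 2.5 occupy positions 1–3 → average rank 2.
The 2 values of 2.1 occupy positions 4–5 → average rank (4+5)/2 = 4.5.
The 2 values of 1.9 occupy positions 6–7 → average rank (6+7)/2 = 6.5.
Site 2 values → pooled ranks: 2.5→2, 2.5→2, 2.1→4.5, 2.1→4.5, 1.9→6.5
Rank sum = 2 + 2 + 4.5 + 4.5 + 6.5 = 19.5

19.5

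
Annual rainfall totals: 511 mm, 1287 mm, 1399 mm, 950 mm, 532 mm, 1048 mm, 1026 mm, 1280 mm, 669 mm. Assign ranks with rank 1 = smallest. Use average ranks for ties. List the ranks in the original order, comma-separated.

1, 8, 9, 4, 2, 6, 5, 7, 3

Sorted (ascending): 511, 532, 669, 950, 1026, 1048, 1280, 1287, 1399
No ties — each value takes its position as its rank.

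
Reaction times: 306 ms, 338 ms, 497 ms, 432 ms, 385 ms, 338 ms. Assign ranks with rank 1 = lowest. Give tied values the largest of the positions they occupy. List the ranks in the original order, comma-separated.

1, 3, 6, 5, 4, 3

Sorted (ascending): 306, 338, 338, 385, 432, 497
The 2 values of 338 occupy positions 2–3 → each gets rank 3.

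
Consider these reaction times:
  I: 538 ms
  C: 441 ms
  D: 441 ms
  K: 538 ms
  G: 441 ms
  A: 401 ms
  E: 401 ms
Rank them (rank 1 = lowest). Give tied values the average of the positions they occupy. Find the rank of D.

Sorted (ascending): 401, 401, 441, 441, 441, 538, 538
The 2 values of 401 occupy positions 1–2 → average rank (1+2)/2 = 1.5.
The 3 values of 441 occupy positions 3–5 → average rank 4.
The 2 values of 538 occupy positions 6–7 → average rank (6+7)/2 = 6.5.
D has value 441 ms → rank 4.

4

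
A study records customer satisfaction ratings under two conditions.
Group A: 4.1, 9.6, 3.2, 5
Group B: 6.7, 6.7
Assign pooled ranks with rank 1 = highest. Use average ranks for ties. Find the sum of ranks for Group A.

Sorted (descending): 9.6, 6.7, 6.7, 5, 4.1, 3.2
The 2 values of 6.7 occupy positions 2–3 → average rank (2+3)/2 = 2.5.
Group A values → pooled ranks: 4.1→5, 9.6→1, 3.2→6, 5→4
Rank sum = 5 + 1 + 6 + 4 = 16

16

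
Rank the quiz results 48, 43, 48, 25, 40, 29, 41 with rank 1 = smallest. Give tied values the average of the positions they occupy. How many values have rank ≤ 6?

Sorted (ascending): 25, 29, 40, 41, 43, 48, 48
The 2 values of 48 occupy positions 6–7 → average rank (6+7)/2 = 6.5.
Ranks ≤ 6: {1, 2, 3, 4, 5} → 5 values.

5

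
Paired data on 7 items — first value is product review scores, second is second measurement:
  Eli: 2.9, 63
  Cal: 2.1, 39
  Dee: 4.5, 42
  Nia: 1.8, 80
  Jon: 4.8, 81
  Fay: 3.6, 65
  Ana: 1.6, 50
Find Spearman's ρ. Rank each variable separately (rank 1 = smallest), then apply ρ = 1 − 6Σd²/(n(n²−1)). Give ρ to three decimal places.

0.286

Ranks of variable 1: 4, 3, 6, 2, 7, 5, 1
Ranks of variable 2: 4, 1, 2, 6, 7, 5, 3
d = r₁ − r₂: 0, 2, 4, -4, 0, 0, -2
d²: 0, 4, 16, 16, 0, 0, 4; Σd² = 40
ρ = 1 − 6·40/(7·48) = 1 − 240/336 = 0.286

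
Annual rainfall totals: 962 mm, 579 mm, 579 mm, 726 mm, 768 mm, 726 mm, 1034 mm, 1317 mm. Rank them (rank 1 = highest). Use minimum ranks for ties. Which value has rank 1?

1317

Sorted (descending): 1317, 1034, 962, 768, 726, 726, 579, 579
The 2 values of 726 occupy positions 5–6 → each gets rank 5.
The 2 values of 579 occupy positions 7–8 → each gets rank 7.
Rank 1 → value 1317.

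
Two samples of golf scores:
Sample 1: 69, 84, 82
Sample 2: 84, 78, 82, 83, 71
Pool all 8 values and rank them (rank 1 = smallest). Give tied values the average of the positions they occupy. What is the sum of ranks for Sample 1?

Sorted (ascending): 69, 71, 78, 82, 82, 83, 84, 84
The 2 values of 82 occupy positions 4–5 → average rank (4+5)/2 = 4.5.
The 2 values of 84 occupy positions 7–8 → average rank (7+8)/2 = 7.5.
Sample 1 values → pooled ranks: 69→1, 84→7.5, 82→4.5
Rank sum = 1 + 7.5 + 4.5 = 13

13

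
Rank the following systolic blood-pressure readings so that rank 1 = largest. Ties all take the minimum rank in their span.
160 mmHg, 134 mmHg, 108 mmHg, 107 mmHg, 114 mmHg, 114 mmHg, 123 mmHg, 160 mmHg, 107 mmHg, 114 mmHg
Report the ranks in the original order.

1, 3, 8, 9, 5, 5, 4, 1, 9, 5

Sorted (descending): 160, 160, 134, 123, 114, 114, 114, 108, 107, 107
The 2 values of 160 occupy positions 1–2 → each gets rank 1.
The 3 values of 114 occupy positions 5–7 → each gets rank 5.
The 2 values of 107 occupy positions 9–10 → each gets rank 9.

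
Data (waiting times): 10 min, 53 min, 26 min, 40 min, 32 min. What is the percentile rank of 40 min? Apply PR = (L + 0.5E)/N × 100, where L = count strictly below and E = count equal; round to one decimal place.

N = 5.
Strictly below 40: 3. Equal to 40: 1.
PR = (3 + 0.5·1)/5 × 100 = 70.0

70.0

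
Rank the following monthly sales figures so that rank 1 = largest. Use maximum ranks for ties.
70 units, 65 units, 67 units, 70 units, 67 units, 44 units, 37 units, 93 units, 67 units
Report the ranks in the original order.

Sorted (descending): 93, 70, 70, 67, 67, 67, 65, 44, 37
The 2 values of 70 occupy positions 2–3 → each gets rank 3.
The 3 values of 67 occupy positions 4–6 → each gets rank 6.

3, 7, 6, 3, 6, 8, 9, 1, 6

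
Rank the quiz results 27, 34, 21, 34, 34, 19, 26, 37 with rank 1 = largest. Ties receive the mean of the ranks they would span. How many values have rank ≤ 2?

1

Sorted (descending): 37, 34, 34, 34, 27, 26, 21, 19
The 3 values of 34 occupy positions 2–4 → average rank 3.
Ranks ≤ 2: {1} → 1 value.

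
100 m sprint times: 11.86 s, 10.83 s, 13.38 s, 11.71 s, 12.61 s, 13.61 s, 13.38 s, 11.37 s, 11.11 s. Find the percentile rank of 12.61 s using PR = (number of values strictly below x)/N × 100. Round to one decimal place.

55.6

N = 9.
Strictly below 12.61: 5. Equal to 12.61: 1.
PR = 5/9 × 100 = 55.6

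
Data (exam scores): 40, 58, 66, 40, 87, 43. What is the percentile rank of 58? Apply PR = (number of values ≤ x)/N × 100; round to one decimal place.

N = 6.
Strictly below 58: 3. Equal to 58: 1.
PR = 4/6 × 100 = 66.7

66.7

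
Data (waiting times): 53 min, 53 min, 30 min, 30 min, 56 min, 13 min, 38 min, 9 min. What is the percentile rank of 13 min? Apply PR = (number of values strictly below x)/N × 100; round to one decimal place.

12.5

N = 8.
Strictly below 13: 1. Equal to 13: 1.
PR = 1/8 × 100 = 12.5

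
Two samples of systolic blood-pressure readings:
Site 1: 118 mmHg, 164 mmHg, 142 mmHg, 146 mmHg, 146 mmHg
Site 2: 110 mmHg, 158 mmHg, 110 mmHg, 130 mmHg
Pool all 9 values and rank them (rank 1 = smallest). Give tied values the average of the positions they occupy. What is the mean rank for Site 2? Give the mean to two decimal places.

Sorted (ascending): 110, 110, 118, 130, 142, 146, 146, 158, 164
The 2 values of 110 occupy positions 1–2 → average rank (1+2)/2 = 1.5.
The 2 values of 146 occupy positions 6–7 → average rank (6+7)/2 = 6.5.
Site 2 values → pooled ranks: 110→1.5, 158→8, 110→1.5, 130→4
Mean rank = (1.5 + 8 + 1.5 + 4) / 4 = 3.75

3.75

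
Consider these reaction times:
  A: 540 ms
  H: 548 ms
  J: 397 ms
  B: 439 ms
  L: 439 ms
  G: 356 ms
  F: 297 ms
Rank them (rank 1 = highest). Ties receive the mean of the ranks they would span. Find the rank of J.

Sorted (descending): 548, 540, 439, 439, 397, 356, 297
The 2 values of 439 occupy positions 3–4 → average rank (3+4)/2 = 3.5.
J has value 397 ms → rank 5.

5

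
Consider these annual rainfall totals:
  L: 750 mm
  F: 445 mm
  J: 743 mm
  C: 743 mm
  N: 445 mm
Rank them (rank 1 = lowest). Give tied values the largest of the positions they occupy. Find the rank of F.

Sorted (ascending): 445, 445, 743, 743, 750
The 2 values of 445 occupy positions 1–2 → each gets rank 2.
The 2 values of 743 occupy positions 3–4 → each gets rank 4.
F has value 445 mm → rank 2.

2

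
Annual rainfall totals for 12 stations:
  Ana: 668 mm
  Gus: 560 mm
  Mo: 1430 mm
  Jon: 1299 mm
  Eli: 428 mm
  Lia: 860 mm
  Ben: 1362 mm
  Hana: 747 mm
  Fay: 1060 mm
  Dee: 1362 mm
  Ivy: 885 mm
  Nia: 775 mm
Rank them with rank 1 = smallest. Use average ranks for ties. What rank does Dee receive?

10.5

Sorted (ascending): 428, 560, 668, 747, 775, 860, 885, 1060, 1299, 1362, 1362, 1430
The 2 values of 1362 occupy positions 10–11 → average rank (10+11)/2 = 10.5.
Dee has value 1362 mm → rank 10.5.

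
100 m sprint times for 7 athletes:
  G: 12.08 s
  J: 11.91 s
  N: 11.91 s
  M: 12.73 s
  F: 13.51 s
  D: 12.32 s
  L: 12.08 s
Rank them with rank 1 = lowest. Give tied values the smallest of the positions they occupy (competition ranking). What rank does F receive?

Sorted (ascending): 11.91, 11.91, 12.08, 12.08, 12.32, 12.73, 13.51
The 2 values of 11.91 occupy positions 1–2 → each gets rank 1.
The 2 values of 12.08 occupy positions 3–4 → each gets rank 3.
F has value 13.51 s → rank 7.

7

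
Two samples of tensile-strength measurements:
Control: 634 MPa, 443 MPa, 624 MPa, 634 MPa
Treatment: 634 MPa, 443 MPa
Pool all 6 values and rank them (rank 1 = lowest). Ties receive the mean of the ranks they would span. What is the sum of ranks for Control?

14.5

Sorted (ascending): 443, 443, 624, 634, 634, 634
The 2 values of 443 occupy positions 1–2 → average rank (1+2)/2 = 1.5.
The 3 values of 634 occupy positions 4–6 → average rank 5.
Control values → pooled ranks: 634→5, 443→1.5, 624→3, 634→5
Rank sum = 5 + 1.5 + 3 + 5 = 14.5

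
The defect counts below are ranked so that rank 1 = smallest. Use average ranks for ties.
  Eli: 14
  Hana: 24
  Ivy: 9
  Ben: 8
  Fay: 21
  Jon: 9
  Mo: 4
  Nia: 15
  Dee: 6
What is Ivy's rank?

Sorted (ascending): 4, 6, 8, 9, 9, 14, 15, 21, 24
The 2 values of 9 occupy positions 4–5 → average rank (4+5)/2 = 4.5.
Ivy has value 9 → rank 4.5.

4.5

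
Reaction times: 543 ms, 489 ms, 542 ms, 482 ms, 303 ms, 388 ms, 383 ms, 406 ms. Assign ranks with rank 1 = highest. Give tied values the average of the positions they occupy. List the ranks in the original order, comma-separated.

Sorted (descending): 543, 542, 489, 482, 406, 388, 383, 303
No ties — each value takes its position as its rank.

1, 3, 2, 4, 8, 6, 7, 5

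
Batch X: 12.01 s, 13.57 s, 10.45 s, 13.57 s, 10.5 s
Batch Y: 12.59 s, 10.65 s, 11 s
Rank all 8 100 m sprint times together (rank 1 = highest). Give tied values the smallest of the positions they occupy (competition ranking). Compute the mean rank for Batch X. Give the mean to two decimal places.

Sorted (descending): 13.57, 13.57, 12.59, 12.01, 11, 10.65, 10.5, 10.45
The 2 values of 13.57 occupy positions 1–2 → each gets rank 1.
Batch X values → pooled ranks: 12.01→4, 13.57→1, 10.45→8, 13.57→1, 10.5→7
Mean rank = (4 + 1 + 8 + 1 + 7) / 5 = 4.20

4.20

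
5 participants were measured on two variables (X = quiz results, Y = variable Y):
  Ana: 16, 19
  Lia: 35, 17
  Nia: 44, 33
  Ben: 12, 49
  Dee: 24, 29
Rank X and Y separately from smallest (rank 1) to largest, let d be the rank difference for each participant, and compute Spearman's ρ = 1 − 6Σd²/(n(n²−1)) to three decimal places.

Ranks of variable 1: 2, 4, 5, 1, 3
Ranks of variable 2: 2, 1, 4, 5, 3
d = r₁ − r₂: 0, 3, 1, -4, 0
d²: 0, 9, 1, 16, 0; Σd² = 26
ρ = 1 − 6·26/(5·24) = 1 − 156/120 = -0.300

-0.300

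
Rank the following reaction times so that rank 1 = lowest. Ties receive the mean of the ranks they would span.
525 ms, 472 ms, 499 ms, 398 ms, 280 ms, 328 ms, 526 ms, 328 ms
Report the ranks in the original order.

7, 5, 6, 4, 1, 2.5, 8, 2.5

Sorted (ascending): 280, 328, 328, 398, 472, 499, 525, 526
The 2 values of 328 occupy positions 2–3 → average rank (2+3)/2 = 2.5.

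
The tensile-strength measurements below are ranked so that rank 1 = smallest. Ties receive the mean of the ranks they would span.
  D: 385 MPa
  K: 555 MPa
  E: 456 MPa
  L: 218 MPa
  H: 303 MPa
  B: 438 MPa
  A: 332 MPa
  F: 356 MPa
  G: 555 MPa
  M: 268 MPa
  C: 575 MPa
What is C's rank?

Sorted (ascending): 218, 268, 303, 332, 356, 385, 438, 456, 555, 555, 575
The 2 values of 555 occupy positions 9–10 → average rank (9+10)/2 = 9.5.
C has value 575 MPa → rank 11.

11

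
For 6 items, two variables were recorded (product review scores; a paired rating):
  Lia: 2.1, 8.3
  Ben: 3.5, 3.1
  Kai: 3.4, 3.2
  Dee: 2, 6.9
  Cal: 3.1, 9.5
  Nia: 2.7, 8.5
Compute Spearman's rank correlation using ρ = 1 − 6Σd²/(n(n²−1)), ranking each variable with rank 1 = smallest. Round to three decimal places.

-0.429

Ranks of variable 1: 2, 6, 5, 1, 4, 3
Ranks of variable 2: 4, 1, 2, 3, 6, 5
d = r₁ − r₂: -2, 5, 3, -2, -2, -2
d²: 4, 25, 9, 4, 4, 4; Σd² = 50
ρ = 1 − 6·50/(6·35) = 1 − 300/210 = -0.429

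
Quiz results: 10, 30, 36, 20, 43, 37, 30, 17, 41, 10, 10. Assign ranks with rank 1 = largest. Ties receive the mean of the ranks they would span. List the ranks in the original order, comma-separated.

10, 5.5, 4, 7, 1, 3, 5.5, 8, 2, 10, 10

Sorted (descending): 43, 41, 37, 36, 30, 30, 20, 17, 10, 10, 10
The 2 values of 30 occupy positions 5–6 → average rank (5+6)/2 = 5.5.
The 3 values of 10 occupy positions 9–11 → average rank 10.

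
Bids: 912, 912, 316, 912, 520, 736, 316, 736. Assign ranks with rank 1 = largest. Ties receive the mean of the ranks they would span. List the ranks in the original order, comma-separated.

Sorted (descending): 912, 912, 912, 736, 736, 520, 316, 316
The 3 values of 912 occupy positions 1–3 → average rank 2.
The 2 values of 736 occupy positions 4–5 → average rank (4+5)/2 = 4.5.
The 2 values of 316 occupy positions 7–8 → average rank (7+8)/2 = 7.5.

2, 2, 7.5, 2, 6, 4.5, 7.5, 4.5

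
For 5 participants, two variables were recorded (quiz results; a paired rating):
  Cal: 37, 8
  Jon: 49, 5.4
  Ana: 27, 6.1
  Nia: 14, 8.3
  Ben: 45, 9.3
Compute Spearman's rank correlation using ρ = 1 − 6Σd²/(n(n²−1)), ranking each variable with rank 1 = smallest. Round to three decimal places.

Ranks of variable 1: 3, 5, 2, 1, 4
Ranks of variable 2: 3, 1, 2, 4, 5
d = r₁ − r₂: 0, 4, 0, -3, -1
d²: 0, 16, 0, 9, 1; Σd² = 26
ρ = 1 − 6·26/(5·24) = 1 − 156/120 = -0.300

-0.300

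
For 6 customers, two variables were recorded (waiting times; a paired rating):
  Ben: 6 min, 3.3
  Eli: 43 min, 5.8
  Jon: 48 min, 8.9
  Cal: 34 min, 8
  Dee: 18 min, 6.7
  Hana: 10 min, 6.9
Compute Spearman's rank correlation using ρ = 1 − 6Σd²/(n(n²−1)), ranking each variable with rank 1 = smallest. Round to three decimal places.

Ranks of variable 1: 1, 5, 6, 4, 3, 2
Ranks of variable 2: 1, 2, 6, 5, 3, 4
d = r₁ − r₂: 0, 3, 0, -1, 0, -2
d²: 0, 9, 0, 1, 0, 4; Σd² = 14
ρ = 1 − 6·14/(6·35) = 1 − 84/210 = 0.600

0.600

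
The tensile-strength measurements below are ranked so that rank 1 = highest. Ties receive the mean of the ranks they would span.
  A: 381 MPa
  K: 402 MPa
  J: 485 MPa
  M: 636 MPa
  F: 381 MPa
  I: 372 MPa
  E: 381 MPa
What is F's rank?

Sorted (descending): 636, 485, 402, 381, 381, 381, 372
The 3 values of 381 occupy positions 4–6 → average rank 5.
F has value 381 MPa → rank 5.

5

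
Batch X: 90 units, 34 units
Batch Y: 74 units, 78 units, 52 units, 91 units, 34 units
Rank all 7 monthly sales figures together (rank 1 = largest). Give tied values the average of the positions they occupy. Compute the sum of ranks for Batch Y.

Sorted (descending): 91, 90, 78, 74, 52, 34, 34
The 2 values of 34 occupy positions 6–7 → average rank (6+7)/2 = 6.5.
Batch Y values → pooled ranks: 74→4, 78→3, 52→5, 91→1, 34→6.5
Rank sum = 4 + 3 + 5 + 1 + 6.5 = 19.5

19.5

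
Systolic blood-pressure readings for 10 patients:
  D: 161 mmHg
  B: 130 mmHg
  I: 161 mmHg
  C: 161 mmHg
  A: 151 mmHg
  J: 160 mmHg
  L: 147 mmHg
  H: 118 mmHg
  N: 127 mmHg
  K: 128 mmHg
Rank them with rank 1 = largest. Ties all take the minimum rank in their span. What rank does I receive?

1

Sorted (descending): 161, 161, 161, 160, 151, 147, 130, 128, 127, 118
The 3 values of 161 occupy positions 1–3 → each gets rank 1.
I has value 161 mmHg → rank 1.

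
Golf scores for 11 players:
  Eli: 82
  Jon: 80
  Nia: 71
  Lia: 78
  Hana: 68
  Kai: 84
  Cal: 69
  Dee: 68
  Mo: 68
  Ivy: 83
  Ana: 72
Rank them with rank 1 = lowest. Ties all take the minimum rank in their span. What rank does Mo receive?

Sorted (ascending): 68, 68, 68, 69, 71, 72, 78, 80, 82, 83, 84
The 3 values of 68 occupy positions 1–3 → each gets rank 1.
Mo has value 68 → rank 1.

1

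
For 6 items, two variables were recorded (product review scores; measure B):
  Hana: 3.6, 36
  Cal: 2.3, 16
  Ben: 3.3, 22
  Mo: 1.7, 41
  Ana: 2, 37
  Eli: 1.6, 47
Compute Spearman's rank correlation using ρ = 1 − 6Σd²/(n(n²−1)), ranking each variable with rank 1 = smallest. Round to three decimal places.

-0.771

Ranks of variable 1: 6, 4, 5, 2, 3, 1
Ranks of variable 2: 3, 1, 2, 5, 4, 6
d = r₁ − r₂: 3, 3, 3, -3, -1, -5
d²: 9, 9, 9, 9, 1, 25; Σd² = 62
ρ = 1 − 6·62/(6·35) = 1 − 372/210 = -0.771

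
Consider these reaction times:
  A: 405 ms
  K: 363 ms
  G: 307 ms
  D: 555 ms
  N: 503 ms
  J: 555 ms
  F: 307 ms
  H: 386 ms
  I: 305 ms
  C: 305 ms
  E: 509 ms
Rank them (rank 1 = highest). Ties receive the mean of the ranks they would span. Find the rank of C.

10.5

Sorted (descending): 555, 555, 509, 503, 405, 386, 363, 307, 307, 305, 305
The 2 values of 555 occupy positions 1–2 → average rank (1+2)/2 = 1.5.
The 2 values of 307 occupy positions 8–9 → average rank (8+9)/2 = 8.5.
The 2 values of 305 occupy positions 10–11 → average rank (10+11)/2 = 10.5.
C has value 305 ms → rank 10.5.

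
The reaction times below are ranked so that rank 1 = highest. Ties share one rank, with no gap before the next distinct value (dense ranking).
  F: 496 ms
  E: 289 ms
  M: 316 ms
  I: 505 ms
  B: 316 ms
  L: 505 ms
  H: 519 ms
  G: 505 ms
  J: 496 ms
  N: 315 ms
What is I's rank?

2

Sorted (descending): 519, 505, 505, 505, 496, 496, 316, 316, 315, 289
The 3 values of 505 share dense rank 2.
The 2 values of 496 share dense rank 3.
The 2 values of 316 share dense rank 4.
Remaining distinct values take the next consecutive integers.
I has value 505 ms → rank 2.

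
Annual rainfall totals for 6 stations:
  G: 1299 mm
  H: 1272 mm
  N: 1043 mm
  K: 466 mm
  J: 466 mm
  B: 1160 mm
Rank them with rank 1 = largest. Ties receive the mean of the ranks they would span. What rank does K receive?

Sorted (descending): 1299, 1272, 1160, 1043, 466, 466
The 2 values of 466 occupy positions 5–6 → average rank (5+6)/2 = 5.5.
K has value 466 mm → rank 5.5.

5.5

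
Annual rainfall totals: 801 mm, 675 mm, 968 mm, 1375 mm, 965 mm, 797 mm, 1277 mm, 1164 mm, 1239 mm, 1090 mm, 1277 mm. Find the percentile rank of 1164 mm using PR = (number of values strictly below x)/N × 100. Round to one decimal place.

54.5

N = 11.
Strictly below 1164: 6. Equal to 1164: 1.
PR = 6/11 × 100 = 54.5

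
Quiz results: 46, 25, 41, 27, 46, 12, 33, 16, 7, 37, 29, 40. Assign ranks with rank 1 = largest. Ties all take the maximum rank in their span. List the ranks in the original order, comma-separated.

Sorted (descending): 46, 46, 41, 40, 37, 33, 29, 27, 25, 16, 12, 7
The 2 values of 46 occupy positions 1–2 → each gets rank 2.

2, 9, 3, 8, 2, 11, 6, 10, 12, 5, 7, 4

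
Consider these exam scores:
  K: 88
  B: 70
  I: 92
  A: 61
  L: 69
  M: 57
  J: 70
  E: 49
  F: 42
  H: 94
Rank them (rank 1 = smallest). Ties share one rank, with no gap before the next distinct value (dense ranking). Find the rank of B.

Sorted (ascending): 42, 49, 57, 61, 69, 70, 70, 88, 92, 94
The 2 values of 70 share dense rank 6.
Remaining distinct values take the next consecutive integers.
B has value 70 → rank 6.

6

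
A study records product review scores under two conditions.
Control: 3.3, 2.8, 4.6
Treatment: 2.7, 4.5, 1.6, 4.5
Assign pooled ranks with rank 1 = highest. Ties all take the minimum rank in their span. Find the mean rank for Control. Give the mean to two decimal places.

3.33

Sorted (descending): 4.6, 4.5, 4.5, 3.3, 2.8, 2.7, 1.6
The 2 values of 4.5 occupy positions 2–3 → each gets rank 2.
Control values → pooled ranks: 3.3→4, 2.8→5, 4.6→1
Mean rank = (4 + 5 + 1) / 3 = 3.33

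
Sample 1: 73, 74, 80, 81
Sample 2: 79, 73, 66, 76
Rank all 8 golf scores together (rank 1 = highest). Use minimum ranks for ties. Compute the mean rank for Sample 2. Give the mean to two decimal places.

5.25

Sorted (descending): 81, 80, 79, 76, 74, 73, 73, 66
The 2 values of 73 occupy positions 6–7 → each gets rank 6.
Sample 2 values → pooled ranks: 79→3, 73→6, 66→8, 76→4
Mean rank = (3 + 6 + 8 + 4) / 4 = 5.25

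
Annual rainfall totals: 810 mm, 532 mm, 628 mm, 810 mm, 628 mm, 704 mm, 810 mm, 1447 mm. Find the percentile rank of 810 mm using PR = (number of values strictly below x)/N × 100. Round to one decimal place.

N = 8.
Strictly below 810: 4. Equal to 810: 3.
PR = 4/8 × 100 = 50.0

50.0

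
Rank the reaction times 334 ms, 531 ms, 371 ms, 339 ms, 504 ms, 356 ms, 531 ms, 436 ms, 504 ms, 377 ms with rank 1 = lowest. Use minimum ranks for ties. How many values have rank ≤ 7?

Sorted (ascending): 334, 339, 356, 371, 377, 436, 504, 504, 531, 531
The 2 values of 504 occupy positions 7–8 → each gets rank 7.
The 2 values of 531 occupy positions 9–10 → each gets rank 9.
Ranks ≤ 7: {1, 2, 3, 4, 5, 6, 7, 7} → 8 values.

8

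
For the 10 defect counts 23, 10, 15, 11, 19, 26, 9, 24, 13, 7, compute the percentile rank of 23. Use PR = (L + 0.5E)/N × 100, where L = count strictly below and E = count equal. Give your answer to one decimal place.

N = 10.
Strictly below 23: 7. Equal to 23: 1.
PR = (7 + 0.5·1)/10 × 100 = 75.0

75.0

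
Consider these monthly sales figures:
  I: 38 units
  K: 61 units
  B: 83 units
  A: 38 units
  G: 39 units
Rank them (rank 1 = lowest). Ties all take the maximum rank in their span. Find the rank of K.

Sorted (ascending): 38, 38, 39, 61, 83
The 2 values of 38 occupy positions 1–2 → each gets rank 2.
K has value 61 units → rank 4.

4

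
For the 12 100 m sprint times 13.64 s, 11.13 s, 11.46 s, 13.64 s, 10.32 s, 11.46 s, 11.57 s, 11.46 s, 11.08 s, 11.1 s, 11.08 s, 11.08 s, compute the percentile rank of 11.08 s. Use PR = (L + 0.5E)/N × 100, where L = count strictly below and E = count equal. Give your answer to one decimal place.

N = 12.
Strictly below 11.08: 1. Equal to 11.08: 3.
PR = (1 + 0.5·3)/12 × 100 = 20.8

20.8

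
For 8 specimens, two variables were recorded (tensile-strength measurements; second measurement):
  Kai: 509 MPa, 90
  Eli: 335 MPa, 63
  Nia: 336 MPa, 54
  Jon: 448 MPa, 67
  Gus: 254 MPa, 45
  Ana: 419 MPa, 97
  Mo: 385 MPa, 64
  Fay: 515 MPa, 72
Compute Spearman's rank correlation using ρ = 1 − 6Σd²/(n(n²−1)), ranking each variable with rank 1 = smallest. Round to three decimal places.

0.810

Ranks of variable 1: 7, 2, 3, 6, 1, 5, 4, 8
Ranks of variable 2: 7, 3, 2, 5, 1, 8, 4, 6
d = r₁ − r₂: 0, -1, 1, 1, 0, -3, 0, 2
d²: 0, 1, 1, 1, 0, 9, 0, 4; Σd² = 16
ρ = 1 − 6·16/(8·63) = 1 − 96/504 = 0.810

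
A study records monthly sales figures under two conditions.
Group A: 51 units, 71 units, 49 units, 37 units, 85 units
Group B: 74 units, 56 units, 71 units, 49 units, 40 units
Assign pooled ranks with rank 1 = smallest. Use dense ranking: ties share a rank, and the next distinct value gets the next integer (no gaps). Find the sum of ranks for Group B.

23

Sorted (ascending): 37, 40, 49, 49, 51, 56, 71, 71, 74, 85
The 2 values of 49 share dense rank 3.
The 2 values of 71 share dense rank 6.
Remaining distinct values take the next consecutive integers.
Group B values → pooled ranks: 74→7, 56→5, 71→6, 49→3, 40→2
Rank sum = 7 + 5 + 6 + 3 + 2 = 23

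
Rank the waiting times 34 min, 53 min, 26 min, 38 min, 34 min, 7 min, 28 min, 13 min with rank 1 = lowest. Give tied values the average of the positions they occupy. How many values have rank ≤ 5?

4

Sorted (ascending): 7, 13, 26, 28, 34, 34, 38, 53
The 2 values of 34 occupy positions 5–6 → average rank (5+6)/2 = 5.5.
Ranks ≤ 5: {1, 2, 3, 4} → 4 values.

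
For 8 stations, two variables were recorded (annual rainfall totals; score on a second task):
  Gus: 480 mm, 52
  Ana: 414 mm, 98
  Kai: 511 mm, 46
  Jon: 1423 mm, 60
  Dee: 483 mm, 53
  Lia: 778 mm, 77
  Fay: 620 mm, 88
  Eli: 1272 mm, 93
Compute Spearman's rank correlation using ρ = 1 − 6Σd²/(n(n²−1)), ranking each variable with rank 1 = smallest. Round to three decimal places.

0.095

Ranks of variable 1: 2, 1, 4, 8, 3, 6, 5, 7
Ranks of variable 2: 2, 8, 1, 4, 3, 5, 6, 7
d = r₁ − r₂: 0, -7, 3, 4, 0, 1, -1, 0
d²: 0, 49, 9, 16, 0, 1, 1, 0; Σd² = 76
ρ = 1 − 6·76/(8·63) = 1 − 456/504 = 0.095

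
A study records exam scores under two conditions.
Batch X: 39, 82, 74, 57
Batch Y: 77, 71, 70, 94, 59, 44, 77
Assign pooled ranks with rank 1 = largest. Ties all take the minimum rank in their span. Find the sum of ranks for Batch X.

27

Sorted (descending): 94, 82, 77, 77, 74, 71, 70, 59, 57, 44, 39
The 2 values of 77 occupy positions 3–4 → each gets rank 3.
Batch X values → pooled ranks: 39→11, 82→2, 74→5, 57→9
Rank sum = 11 + 2 + 5 + 9 = 27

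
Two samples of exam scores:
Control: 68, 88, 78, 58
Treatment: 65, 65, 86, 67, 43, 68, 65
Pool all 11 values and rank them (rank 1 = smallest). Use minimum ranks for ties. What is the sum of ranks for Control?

Sorted (ascending): 43, 58, 65, 65, 65, 67, 68, 68, 78, 86, 88
The 3 values of 65 occupy positions 3–5 → each gets rank 3.
The 2 values of 68 occupy positions 7–8 → each gets rank 7.
Control values → pooled ranks: 68→7, 88→11, 78→9, 58→2
Rank sum = 7 + 11 + 9 + 2 = 29

29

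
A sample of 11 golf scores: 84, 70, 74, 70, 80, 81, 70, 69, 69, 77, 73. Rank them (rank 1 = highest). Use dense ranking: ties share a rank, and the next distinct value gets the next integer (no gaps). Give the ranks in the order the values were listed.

1, 7, 5, 7, 3, 2, 7, 8, 8, 4, 6

Sorted (descending): 84, 81, 80, 77, 74, 73, 70, 70, 70, 69, 69
The 3 values of 70 share dense rank 7.
The 2 values of 69 share dense rank 8.
Remaining distinct values take the next consecutive integers.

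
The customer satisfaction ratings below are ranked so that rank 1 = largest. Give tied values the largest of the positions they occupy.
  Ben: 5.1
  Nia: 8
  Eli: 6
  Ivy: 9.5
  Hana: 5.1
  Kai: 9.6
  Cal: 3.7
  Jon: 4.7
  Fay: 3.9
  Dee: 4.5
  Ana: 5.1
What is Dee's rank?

Sorted (descending): 9.6, 9.5, 8, 6, 5.1, 5.1, 5.1, 4.7, 4.5, 3.9, 3.7
The 3 values of 5.1 occupy positions 5–7 → each gets rank 7.
Dee has value 4.5 → rank 9.

9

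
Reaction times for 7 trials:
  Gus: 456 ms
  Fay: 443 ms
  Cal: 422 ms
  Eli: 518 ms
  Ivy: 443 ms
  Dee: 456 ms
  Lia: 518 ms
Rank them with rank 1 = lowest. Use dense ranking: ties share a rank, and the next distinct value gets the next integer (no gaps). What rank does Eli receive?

4

Sorted (ascending): 422, 443, 443, 456, 456, 518, 518
The 2 values of 443 share dense rank 2.
The 2 values of 456 share dense rank 3.
The 2 values of 518 share dense rank 4.
Remaining distinct values take the next consecutive integers.
Eli has value 518 ms → rank 4.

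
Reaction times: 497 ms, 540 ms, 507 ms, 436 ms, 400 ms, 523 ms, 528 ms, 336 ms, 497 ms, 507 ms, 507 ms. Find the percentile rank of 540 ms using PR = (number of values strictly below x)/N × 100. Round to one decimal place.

90.9

N = 11.
Strictly below 540: 10. Equal to 540: 1.
PR = 10/11 × 100 = 90.9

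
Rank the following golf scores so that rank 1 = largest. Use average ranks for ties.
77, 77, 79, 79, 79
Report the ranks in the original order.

Sorted (descending): 79, 79, 79, 77, 77
The 3 values of 79 occupy positions 1–3 → average rank 2.
The 2 values of 77 occupy positions 4–5 → average rank (4+5)/2 = 4.5.

4.5, 4.5, 2, 2, 2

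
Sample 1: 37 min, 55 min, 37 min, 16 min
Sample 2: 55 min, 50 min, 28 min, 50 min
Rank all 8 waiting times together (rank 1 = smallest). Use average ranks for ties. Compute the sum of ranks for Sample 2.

Sorted (ascending): 16, 28, 37, 37, 50, 50, 55, 55
The 2 values of 37 occupy positions 3–4 → average rank (3+4)/2 = 3.5.
The 2 values of 50 occupy positions 5–6 → average rank (5+6)/2 = 5.5.
The 2 values of 55 occupy positions 7–8 → average rank (7+8)/2 = 7.5.
Sample 2 values → pooled ranks: 55→7.5, 50→5.5, 28→2, 50→5.5
Rank sum = 7.5 + 5.5 + 2 + 5.5 = 20.5

20.5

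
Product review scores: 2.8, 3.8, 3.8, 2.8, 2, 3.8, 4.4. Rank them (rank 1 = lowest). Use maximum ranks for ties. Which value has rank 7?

Sorted (ascending): 2, 2.8, 2.8, 3.8, 3.8, 3.8, 4.4
The 2 values of 2.8 occupy positions 2–3 → each gets rank 3.
The 3 values of 3.8 occupy positions 4–6 → each gets rank 6.
Rank 7 → value 4.4.

4.4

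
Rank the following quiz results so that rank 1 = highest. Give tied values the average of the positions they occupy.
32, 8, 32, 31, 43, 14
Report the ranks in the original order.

Sorted (descending): 43, 32, 32, 31, 14, 8
The 2 values of 32 occupy positions 2–3 → average rank (2+3)/2 = 2.5.

2.5, 6, 2.5, 4, 1, 5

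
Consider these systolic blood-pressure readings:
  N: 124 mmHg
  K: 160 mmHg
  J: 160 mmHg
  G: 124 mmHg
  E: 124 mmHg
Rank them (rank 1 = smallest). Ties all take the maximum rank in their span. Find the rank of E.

3

Sorted (ascending): 124, 124, 124, 160, 160
The 3 values of 124 occupy positions 1–3 → each gets rank 3.
The 2 values of 160 occupy positions 4–5 → each gets rank 5.
E has value 124 mmHg → rank 3.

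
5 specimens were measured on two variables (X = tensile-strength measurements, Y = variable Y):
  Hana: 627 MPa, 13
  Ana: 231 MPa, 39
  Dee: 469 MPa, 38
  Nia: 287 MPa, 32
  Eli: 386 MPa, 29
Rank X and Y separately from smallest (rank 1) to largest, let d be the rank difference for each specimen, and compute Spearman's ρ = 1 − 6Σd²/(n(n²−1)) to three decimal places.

-0.700

Ranks of variable 1: 5, 1, 4, 2, 3
Ranks of variable 2: 1, 5, 4, 3, 2
d = r₁ − r₂: 4, -4, 0, -1, 1
d²: 16, 16, 0, 1, 1; Σd² = 34
ρ = 1 − 6·34/(5·24) = 1 − 204/120 = -0.700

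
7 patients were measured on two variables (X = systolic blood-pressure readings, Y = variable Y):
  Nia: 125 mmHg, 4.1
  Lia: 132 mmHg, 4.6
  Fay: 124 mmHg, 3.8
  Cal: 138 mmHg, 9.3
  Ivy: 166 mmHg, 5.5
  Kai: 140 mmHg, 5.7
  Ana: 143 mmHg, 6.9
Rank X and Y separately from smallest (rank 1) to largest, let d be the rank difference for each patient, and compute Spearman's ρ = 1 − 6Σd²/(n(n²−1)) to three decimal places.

0.679

Ranks of variable 1: 2, 3, 1, 4, 7, 5, 6
Ranks of variable 2: 2, 3, 1, 7, 4, 5, 6
d = r₁ − r₂: 0, 0, 0, -3, 3, 0, 0
d²: 0, 0, 0, 9, 9, 0, 0; Σd² = 18
ρ = 1 − 6·18/(7·48) = 1 − 108/336 = 0.679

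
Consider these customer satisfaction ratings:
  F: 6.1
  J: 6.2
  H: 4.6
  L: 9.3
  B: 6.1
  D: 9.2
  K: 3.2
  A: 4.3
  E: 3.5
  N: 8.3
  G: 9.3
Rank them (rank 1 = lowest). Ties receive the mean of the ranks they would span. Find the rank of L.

10.5

Sorted (ascending): 3.2, 3.5, 4.3, 4.6, 6.1, 6.1, 6.2, 8.3, 9.2, 9.3, 9.3
The 2 values of 6.1 occupy positions 5–6 → average rank (5+6)/2 = 5.5.
The 2 values of 9.3 occupy positions 10–11 → average rank (10+11)/2 = 10.5.
L has value 9.3 → rank 10.5.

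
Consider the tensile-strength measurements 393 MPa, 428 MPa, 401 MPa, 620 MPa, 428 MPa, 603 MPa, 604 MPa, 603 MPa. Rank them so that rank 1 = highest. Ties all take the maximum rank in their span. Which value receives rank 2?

604

Sorted (descending): 620, 604, 603, 603, 428, 428, 401, 393
The 2 values of 603 occupy positions 3–4 → each gets rank 4.
The 2 values of 428 occupy positions 5–6 → each gets rank 6.
Rank 2 → value 604.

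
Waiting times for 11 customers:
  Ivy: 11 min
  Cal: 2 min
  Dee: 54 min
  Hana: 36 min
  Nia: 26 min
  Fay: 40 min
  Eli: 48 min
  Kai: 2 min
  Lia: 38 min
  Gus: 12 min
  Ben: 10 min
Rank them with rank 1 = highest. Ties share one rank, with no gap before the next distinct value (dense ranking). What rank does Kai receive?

Sorted (descending): 54, 48, 40, 38, 36, 26, 12, 11, 10, 2, 2
The 2 values of 2 share dense rank 10.
Remaining distinct values take the next consecutive integers.
Kai has value 2 min → rank 10.

10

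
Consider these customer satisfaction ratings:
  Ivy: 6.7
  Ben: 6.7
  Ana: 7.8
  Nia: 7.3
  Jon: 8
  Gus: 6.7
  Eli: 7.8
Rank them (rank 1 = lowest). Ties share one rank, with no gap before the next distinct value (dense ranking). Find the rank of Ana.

Sorted (ascending): 6.7, 6.7, 6.7, 7.3, 7.8, 7.8, 8
The 3 values of 6.7 share dense rank 1.
The 2 values of 7.8 share dense rank 3.
Remaining distinct values take the next consecutive integers.
Ana has value 7.8 → rank 3.

3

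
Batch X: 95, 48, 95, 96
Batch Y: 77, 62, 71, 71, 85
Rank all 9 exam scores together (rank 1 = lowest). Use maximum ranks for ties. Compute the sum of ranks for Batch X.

Sorted (ascending): 48, 62, 71, 71, 77, 85, 95, 95, 96
The 2 values of 71 occupy positions 3–4 → each gets rank 4.
The 2 values of 95 occupy positions 7–8 → each gets rank 8.
Batch X values → pooled ranks: 95→8, 48→1, 95→8, 96→9
Rank sum = 8 + 1 + 8 + 9 = 26

26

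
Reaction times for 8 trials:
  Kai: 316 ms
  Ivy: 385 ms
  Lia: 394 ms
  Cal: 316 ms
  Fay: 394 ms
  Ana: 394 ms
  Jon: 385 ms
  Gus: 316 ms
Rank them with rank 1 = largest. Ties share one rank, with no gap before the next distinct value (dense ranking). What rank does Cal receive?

Sorted (descending): 394, 394, 394, 385, 385, 316, 316, 316
The 3 values of 394 share dense rank 1.
The 2 values of 385 share dense rank 2.
The 3 values of 316 share dense rank 3.
Cal has value 316 ms → rank 3.

3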